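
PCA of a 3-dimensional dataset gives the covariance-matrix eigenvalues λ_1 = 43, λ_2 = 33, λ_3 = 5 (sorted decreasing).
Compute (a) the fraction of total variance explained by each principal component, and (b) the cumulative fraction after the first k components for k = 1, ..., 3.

Step 1 — total variance = trace(Sigma) = Σ λ_i = 43 + 33 + 5 = 81.

Step 2 — fraction explained by component i = λ_i / Σ λ:
  PC1: 43/81 = 0.5309
  PC2: 33/81 = 0.4074
  PC3: 5/81 = 0.0617

Step 3 — cumulative fraction after k components = (λ_1 + ... + λ_k) / Σ λ:
  k = 1: 43/81 = 0.5309
  k = 2: (43 + 33)/81 = 76/81 = 0.9383
  k = 3: (43 + 33 + 5)/81 = 81/81 = 1

Summary (fraction, with percent):

explained: PC1 0.5309 (53.09%), PC2 0.4074 (40.74%), PC3 0.0617 (6.17%);  cumulative: 0.5309, 0.9383, 1


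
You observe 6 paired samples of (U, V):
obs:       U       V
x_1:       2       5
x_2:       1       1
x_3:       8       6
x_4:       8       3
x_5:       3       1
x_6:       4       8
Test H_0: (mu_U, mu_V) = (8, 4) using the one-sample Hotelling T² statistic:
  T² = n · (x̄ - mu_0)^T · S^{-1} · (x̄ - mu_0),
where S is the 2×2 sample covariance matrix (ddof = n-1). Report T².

Step 1 — sample mean vector:
  mean(U) = (2 + 1 + 8 + 8 + 3 + 4) / 6 = 26/6 = 4.3333
  mean(V) = (5 + 1 + 6 + 3 + 1 + 8) / 6 = 24/6 = 4
  x̄ = (4.3333, 4),  deviation x̄ - mu_0 = (4.3333, 4) - (8, 4) = (-3.6667, 0).

Step 2 — sample covariance matrix, S[i,j] = (1/(n-1)) · Σ_k (x_{k,i} - mean_i) · (x_{k,j} - mean_j), divisor n-1 = 5:
  S[U,U] = ((-2.3333)·(-2.3333) + (-3.3333)·(-3.3333) + (3.6667)·(3.6667) + (3.6667)·(3.6667) + (-1.3333)·(-1.3333) + (-0.3333)·(-0.3333)) / 5 = 45.3333/5 = 9.0667
  S[U,V] = ((-2.3333)·(1) + (-3.3333)·(-3) + (3.6667)·(2) + (3.6667)·(-1) + (-1.3333)·(-3) + (-0.3333)·(4)) / 5 = 14/5 = 2.8
  S[V,V] = ((1)·(1) + (-3)·(-3) + (2)·(2) + (-1)·(-1) + (-3)·(-3) + (4)·(4)) / 5 = 40/5 = 8
  S = [[9.0667, 2.8],
 [2.8, 8]].

Step 3 — invert S. det(S) = 9.0667·8 - (2.8)² = 64.6933.
  S^{-1} = (1/det) · [[d, -b], [-b, a]] = [[0.1237, -0.0433],
 [-0.0433, 0.1401]].

Step 4 — quadratic form (x̄ - mu_0)^T · S^{-1} · (x̄ - mu_0):
  S^{-1} · (x̄ - mu_0) = (-0.4534, 0.1587),
  (x̄ - mu_0)^T · [...] = (-3.6667)·(-0.4534) + (0)·(0.1587) = 1.6625.

Step 5 — scale by n: T² = 6 · 1.6625 = 9.9753.

T² ≈ 9.9753


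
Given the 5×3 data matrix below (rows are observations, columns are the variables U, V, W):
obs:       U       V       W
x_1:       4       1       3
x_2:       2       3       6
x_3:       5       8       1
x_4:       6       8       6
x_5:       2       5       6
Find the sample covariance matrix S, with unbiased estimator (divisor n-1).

Step 1 — column means:
  mean(U) = (4 + 2 + 5 + 6 + 2) / 5 = 19/5 = 3.8
  mean(V) = (1 + 3 + 8 + 8 + 5) / 5 = 25/5 = 5
  mean(W) = (3 + 6 + 1 + 6 + 6) / 5 = 22/5 = 4.4

Step 2 — sample covariance S[i,j] = (1/(n-1)) · Σ_k (x_{k,i} - mean_i) · (x_{k,j} - mean_j), with n-1 = 4.
  S[U,U] = ((0.2)·(0.2) + (-1.8)·(-1.8) + (1.2)·(1.2) + (2.2)·(2.2) + (-1.8)·(-1.8)) / 4 = 12.8/4 = 3.2
  S[U,V] = ((0.2)·(-4) + (-1.8)·(-2) + (1.2)·(3) + (2.2)·(3) + (-1.8)·(0)) / 4 = 13/4 = 3.25
  S[U,W] = ((0.2)·(-1.4) + (-1.8)·(1.6) + (1.2)·(-3.4) + (2.2)·(1.6) + (-1.8)·(1.6)) / 4 = -6.6/4 = -1.65
  S[V,V] = ((-4)·(-4) + (-2)·(-2) + (3)·(3) + (3)·(3) + (0)·(0)) / 4 = 38/4 = 9.5
  S[V,W] = ((-4)·(-1.4) + (-2)·(1.6) + (3)·(-3.4) + (3)·(1.6) + (0)·(1.6)) / 4 = -3/4 = -0.75
  S[W,W] = ((-1.4)·(-1.4) + (1.6)·(1.6) + (-3.4)·(-3.4) + (1.6)·(1.6) + (1.6)·(1.6)) / 4 = 21.2/4 = 5.3

S is symmetric (S[j,i] = S[i,j]). Assembling:

S = [[3.2, 3.25, -1.65],
 [3.25, 9.5, -0.75],
 [-1.65, -0.75, 5.3]]


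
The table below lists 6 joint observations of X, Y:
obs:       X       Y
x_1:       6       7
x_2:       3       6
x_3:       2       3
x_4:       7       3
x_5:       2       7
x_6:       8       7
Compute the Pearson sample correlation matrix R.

Step 1 — column means:
  mean(X) = (6 + 3 + 2 + 7 + 2 + 8) / 6 = 28/6 = 4.6667
  mean(Y) = (7 + 6 + 3 + 3 + 7 + 7) / 6 = 33/6 = 5.5

Step 2 — sample variances and covariances s[i,j] = (1/(n-1)) · Σ_k (x_{k,i} - mean_i) · (x_{k,j} - mean_j), with n-1 = 5:
  s[X,X] = ((1.3333)·(1.3333) + (-1.6667)·(-1.6667) + (-2.6667)·(-2.6667) + (2.3333)·(2.3333) + (-2.6667)·(-2.6667) + (3.3333)·(3.3333)) / 5 = 35.3333/5 = 7.0667
  s[X,Y] = ((1.3333)·(1.5) + (-1.6667)·(0.5) + (-2.6667)·(-2.5) + (2.3333)·(-2.5) + (-2.6667)·(1.5) + (3.3333)·(1.5)) / 5 = 3/5 = 0.6
  s[Y,Y] = ((1.5)·(1.5) + (0.5)·(0.5) + (-2.5)·(-2.5) + (-2.5)·(-2.5) + (1.5)·(1.5) + (1.5)·(1.5)) / 5 = 19.5/5 = 3.9
  Sample standard deviations s_i = √(s[i,i]):
  s(X) = √(7.0667) = 2.6583
  s(Y) = √(3.9) = 1.9748

Step 3 — r_{ij} = s_{ij} / (s_i · s_j):
  r[X,X] = 1 (diagonal).
  r[X,Y] = 0.6 / (2.6583 · 1.9748) = 0.6 / 5.2498 = 0.1143
  r[Y,Y] = 1 (diagonal).

R is symmetric with unit diagonal. Assembling:

R = [[1, 0.1143],
 [0.1143, 1]]


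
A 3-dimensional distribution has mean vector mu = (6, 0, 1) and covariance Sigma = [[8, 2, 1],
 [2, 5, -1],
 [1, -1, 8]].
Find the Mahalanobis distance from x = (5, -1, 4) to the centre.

Step 1 — centre the observation: (x - mu) = (-1, -1, 3).

Step 2 — invert Sigma (cofactor / det for 3×3, or solve directly):
  Sigma^{-1} = [[0.1439, -0.0627, -0.0258],
 [-0.0627, 0.2325, 0.0369],
 [-0.0258, 0.0369, 0.1328]].

Step 3 — form the quadratic (x - mu)^T · Sigma^{-1} · (x - mu):
  Sigma^{-1} · (x - mu) = (-0.1587, -0.059, 0.3875).
  (x - mu)^T · [Sigma^{-1} · (x - mu)] = (-1)·(-0.1587) + (-1)·(-0.059) + (3)·(0.3875) = 1.3801.

Step 4 — take square root: d = √(1.3801) ≈ 1.1748.

d(x, mu) = √(1.3801) ≈ 1.1748


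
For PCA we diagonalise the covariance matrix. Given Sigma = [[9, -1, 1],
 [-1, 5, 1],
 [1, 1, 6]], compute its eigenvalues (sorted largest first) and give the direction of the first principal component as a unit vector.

Step 1 — characteristic polynomial p(λ) = det(λI - Sigma) = λ³ - tr·λ² + c_1·λ - det, where tr = trace, c_1 = sum of the principal 2×2 minors, det = det(Sigma):
  tr = 9 + 5 + 6 = 20,
  c_1 = (9·5 - (-1)²) + (9·6 - (1)²) + (5·6 - (1)²) = 44 + 53 + 29 = 126,
  det = 9·(5·6 - (1)²) - (-1)·((-1)·6 - (1)·(1)) + (1)·((-1)·(1) - 5·(1)) = 9·(29) - (-1)·(-7) + (1)·(-6) = 248.
  So p(λ) = λ³ - 20λ² + 126λ - 248.
Step 2 — look for an integer root (rational root theorem: any rational root is an integer divisor of 248). Testing λ = 4:
  p(4) = 64 - 320 + 504 - 248 = 0  ✓
  Dividing out (λ - 4): p(λ) = (λ - 4)(λ² - 16λ + 62).
Step 3 — remaining eigenvalues from the quadratic λ² - 16λ + 62 = 0:
  Δ = 16² - 4·62 = 256 - 248 = 8,  λ = (16 ± √8)/2 = (16 ± 2.8284)/2 ≈ 9.4142 or 6.5858.
  Sorted: λ_1 = 9.4142,  λ_2 = 6.5858,  λ_3 = 4  (check: sum = 20 = tr ✓).

Step 4 — unit eigenvector for λ_1 ≈ 9.4142: v spans the null space of (Sigma - λ_1 I), whose rows are
  r_1 = (-0.4142, -1, 1),  r_2 = (-1, -4.4142, 1),  r_3 = (1, 1, -3.4142).
  v is orthogonal to every row, so take v ∝ r_1 × r_2 = ((-1)·(1) - (1)·(-4.4142), (1)·(-1) - (-0.4142)·(1), (-0.4142)·(-4.4142) - (-1)·(-1)) ≈ (3.4142, -0.5858, 0.8284).
  Let u = (3.4142, -0.5858, 0.8284).
  ||u|| = √((3.4142)² + (-0.5858)² + (0.8284)²) = √(12.6863) ≈ 3.5618,  v_1 = u/||u|| ≈ (0.9586, -0.1645, 0.2326) (||v_1|| = 1).

λ_1 = 9.4142,  λ_2 = 6.5858,  λ_3 = 4;  v_1 ≈ (0.9586, -0.1645, 0.2326)


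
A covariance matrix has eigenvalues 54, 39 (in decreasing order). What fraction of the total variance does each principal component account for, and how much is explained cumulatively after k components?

Step 1 — total variance = trace(Sigma) = Σ λ_i = 54 + 39 = 93.

Step 2 — fraction explained by component i = λ_i / Σ λ:
  PC1: 54/93 = 0.5806
  PC2: 39/93 = 0.4194

Step 3 — cumulative fraction after k components = (λ_1 + ... + λ_k) / Σ λ:
  k = 1: 54/93 = 0.5806
  k = 2: (54 + 39)/93 = 93/93 = 1

Summary (fraction, with percent):

explained: PC1 0.5806 (58.06%), PC2 0.4194 (41.94%);  cumulative: 0.5806, 1


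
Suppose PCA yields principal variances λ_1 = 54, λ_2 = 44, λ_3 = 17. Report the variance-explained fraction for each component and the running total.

Step 1 — total variance = trace(Sigma) = Σ λ_i = 54 + 44 + 17 = 115.

Step 2 — fraction explained by component i = λ_i / Σ λ:
  PC1: 54/115 = 0.4696
  PC2: 44/115 = 0.3826
  PC3: 17/115 = 0.1478

Step 3 — cumulative fraction after k components = (λ_1 + ... + λ_k) / Σ λ:
  k = 1: 54/115 = 0.4696
  k = 2: (54 + 44)/115 = 98/115 = 0.8522
  k = 3: (54 + 44 + 17)/115 = 115/115 = 1

Summary (fraction, with percent):

explained: PC1 0.4696 (46.96%), PC2 0.3826 (38.26%), PC3 0.1478 (14.78%);  cumulative: 0.4696, 0.8522, 1


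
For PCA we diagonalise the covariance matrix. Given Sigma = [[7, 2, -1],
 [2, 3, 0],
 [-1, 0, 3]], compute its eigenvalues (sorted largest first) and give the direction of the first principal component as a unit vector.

Step 1 — characteristic polynomial p(λ) = det(λI - Sigma) = λ³ - tr·λ² + c_1·λ - det, where tr = trace, c_1 = sum of the principal 2×2 minors, det = det(Sigma):
  tr = 7 + 3 + 3 = 13,
  c_1 = (7·3 - (2)²) + (7·3 - (-1)²) + (3·3 - (0)²) = 17 + 20 + 9 = 46,
  det = 7·(3·3 - (0)²) - (2)·((2)·3 - (0)·(-1)) + (-1)·((2)·(0) - 3·(-1)) = 7·(9) - (2)·(6) + (-1)·(3) = 48.
  So p(λ) = λ³ - 13λ² + 46λ - 48.
Step 2 — look for an integer root (rational root theorem: any rational root is an integer divisor of 48). Testing λ = 2:
  p(2) = 8 - 52 + 92 - 48 = 0  ✓
  Dividing out (λ - 2): p(λ) = (λ - 2)(λ² - 11λ + 24).
Step 3 — remaining eigenvalues from the quadratic λ² - 11λ + 24 = 0:
  Δ = 11² - 4·24 = 121 - 96 = 25,  λ = (11 ± √25)/2 = (11 ± 5)/2 = 8 or 3.
  Sorted: λ_1 = 8,  λ_2 = 3,  λ_3 = 2  (check: sum = 13 = tr ✓).

Step 4 — unit eigenvector for λ_1 = 8: v spans the null space of (Sigma - λ_1 I), whose rows are
  r_1 = (-1, 2, -1),  r_2 = (2, -5, 0),  r_3 = (-1, 0, -5).
  v is orthogonal to every row, so take v ∝ r_1 × r_2 = ((2)·(0) - (-1)·(-5), (-1)·(2) - (-1)·(0), (-1)·(-5) - (2)·(2)) = (-5, -2, 1).
  Rescale (multiply by -1 so the first nonzero entry is positive): u = (5, 2, -1).
  ||u|| = √((5)² + (2)² + (-1)²) = √(30) ≈ 5.4772,  v_1 = u/||u|| ≈ (0.9129, 0.3651, -0.1826) (||v_1|| = 1).

λ_1 = 8,  λ_2 = 3,  λ_3 = 2;  v_1 ≈ (0.9129, 0.3651, -0.1826)


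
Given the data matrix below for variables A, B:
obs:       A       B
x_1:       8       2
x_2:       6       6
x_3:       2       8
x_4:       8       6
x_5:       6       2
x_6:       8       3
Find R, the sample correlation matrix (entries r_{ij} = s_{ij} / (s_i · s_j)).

Step 1 — column means:
  mean(A) = (8 + 6 + 2 + 8 + 6 + 8) / 6 = 38/6 = 6.3333
  mean(B) = (2 + 6 + 8 + 6 + 2 + 3) / 6 = 27/6 = 4.5

Step 2 — sample variances and covariances s[i,j] = (1/(n-1)) · Σ_k (x_{k,i} - mean_i) · (x_{k,j} - mean_j), with n-1 = 5:
  s[A,A] = ((1.6667)·(1.6667) + (-0.3333)·(-0.3333) + (-4.3333)·(-4.3333) + (1.6667)·(1.6667) + (-0.3333)·(-0.3333) + (1.6667)·(1.6667)) / 5 = 27.3333/5 = 5.4667
  s[A,B] = ((1.6667)·(-2.5) + (-0.3333)·(1.5) + (-4.3333)·(3.5) + (1.6667)·(1.5) + (-0.3333)·(-2.5) + (1.6667)·(-1.5)) / 5 = -19/5 = -3.8
  s[B,B] = ((-2.5)·(-2.5) + (1.5)·(1.5) + (3.5)·(3.5) + (1.5)·(1.5) + (-2.5)·(-2.5) + (-1.5)·(-1.5)) / 5 = 31.5/5 = 6.3
  Sample standard deviations s_i = √(s[i,i]):
  s(A) = √(5.4667) = 2.3381
  s(B) = √(6.3) = 2.51

Step 3 — r_{ij} = s_{ij} / (s_i · s_j):
  r[A,A] = 1 (diagonal).
  r[A,B] = -3.8 / (2.3381 · 2.51) = -3.8 / 5.8686 = -0.6475
  r[B,B] = 1 (diagonal).

R is symmetric with unit diagonal. Assembling:

R = [[1, -0.6475],
 [-0.6475, 1]]


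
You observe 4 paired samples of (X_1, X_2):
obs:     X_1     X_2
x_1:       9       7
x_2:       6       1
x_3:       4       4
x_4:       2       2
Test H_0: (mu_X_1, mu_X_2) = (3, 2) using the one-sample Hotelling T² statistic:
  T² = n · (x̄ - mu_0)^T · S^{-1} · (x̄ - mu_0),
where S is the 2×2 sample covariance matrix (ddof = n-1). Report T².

Step 1 — sample mean vector:
  mean(X_1) = (9 + 6 + 4 + 2) / 4 = 21/4 = 5.25
  mean(X_2) = (7 + 1 + 4 + 2) / 4 = 14/4 = 3.5
  x̄ = (5.25, 3.5),  deviation x̄ - mu_0 = (5.25, 3.5) - (3, 2) = (2.25, 1.5).

Step 2 — sample covariance matrix, S[i,j] = (1/(n-1)) · Σ_k (x_{k,i} - mean_i) · (x_{k,j} - mean_j), divisor n-1 = 3:
  S[X_1,X_1] = ((3.75)·(3.75) + (0.75)·(0.75) + (-1.25)·(-1.25) + (-3.25)·(-3.25)) / 3 = 26.75/3 = 8.9167
  S[X_1,X_2] = ((3.75)·(3.5) + (0.75)·(-2.5) + (-1.25)·(0.5) + (-3.25)·(-1.5)) / 3 = 15.5/3 = 5.1667
  S[X_2,X_2] = ((3.5)·(3.5) + (-2.5)·(-2.5) + (0.5)·(0.5) + (-1.5)·(-1.5)) / 3 = 21/3 = 7
  S = [[8.9167, 5.1667],
 [5.1667, 7]].

Step 3 — invert S. det(S) = 8.9167·7 - (5.1667)² = 35.7222.
  S^{-1} = (1/det) · [[d, -b], [-b, a]] = [[0.196, -0.1446],
 [-0.1446, 0.2496]].

Step 4 — quadratic form (x̄ - mu_0)^T · S^{-1} · (x̄ - mu_0):
  S^{-1} · (x̄ - mu_0) = (0.224, 0.049),
  (x̄ - mu_0)^T · [...] = (2.25)·(0.224) + (1.5)·(0.049) = 0.5774.

Step 5 — scale by n: T² = 4 · 0.5774 = 2.3095.

T² ≈ 2.3095


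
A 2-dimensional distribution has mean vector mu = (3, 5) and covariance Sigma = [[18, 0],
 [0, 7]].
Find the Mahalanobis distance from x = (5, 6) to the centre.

Step 1 — centre the observation: (x - mu) = (2, 1).

Step 2 — invert Sigma. det(Sigma) = 18·7 - (0)² = 126.
  Sigma^{-1} = (1/det) · [[d, -b], [-b, a]] = [[0.0556, 0],
 [0, 0.1429]].

Step 3 — form the quadratic (x - mu)^T · Sigma^{-1} · (x - mu):
  Sigma^{-1} · (x - mu) = (0.1111, 0.1429).
  (x - mu)^T · [Sigma^{-1} · (x - mu)] = (2)·(0.1111) + (1)·(0.1429) = 0.3651.

Step 4 — take square root: d = √(0.3651) ≈ 0.6042.

d(x, mu) = √(0.3651) ≈ 0.6042


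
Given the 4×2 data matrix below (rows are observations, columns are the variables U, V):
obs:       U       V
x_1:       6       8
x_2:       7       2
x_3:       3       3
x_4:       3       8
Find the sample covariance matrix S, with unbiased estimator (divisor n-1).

Step 1 — column means:
  mean(U) = (6 + 7 + 3 + 3) / 4 = 19/4 = 4.75
  mean(V) = (8 + 2 + 3 + 8) / 4 = 21/4 = 5.25

Step 2 — sample covariance S[i,j] = (1/(n-1)) · Σ_k (x_{k,i} - mean_i) · (x_{k,j} - mean_j), with n-1 = 3.
  S[U,U] = ((1.25)·(1.25) + (2.25)·(2.25) + (-1.75)·(-1.75) + (-1.75)·(-1.75)) / 3 = 12.75/3 = 4.25
  S[U,V] = ((1.25)·(2.75) + (2.25)·(-3.25) + (-1.75)·(-2.25) + (-1.75)·(2.75)) / 3 = -4.75/3 = -1.5833
  S[V,V] = ((2.75)·(2.75) + (-3.25)·(-3.25) + (-2.25)·(-2.25) + (2.75)·(2.75)) / 3 = 30.75/3 = 10.25

S is symmetric (S[j,i] = S[i,j]). Assembling:

S = [[4.25, -1.5833],
 [-1.5833, 10.25]]


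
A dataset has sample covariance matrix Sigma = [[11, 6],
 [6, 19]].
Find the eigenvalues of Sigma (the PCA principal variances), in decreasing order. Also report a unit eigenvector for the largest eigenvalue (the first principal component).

Step 1 — characteristic polynomial of 2×2 Sigma:
  det(Sigma - λI) = λ² - trace · λ + det = 0.
  trace = 11 + 19 = 30, det = 11·19 - (6)² = 173.
Step 2 — discriminant:
  Δ = trace² - 4·det = 900 - 692 = 208.
Step 3 — eigenvalues:
  λ = (trace ± √Δ)/2 = (30 ± 14.4222)/2,
  λ_1 = 22.2111,  λ_2 = 7.7889.

Step 4 — unit eigenvector for λ_1: solve (Sigma - λ_1 I)v = 0. First row:
  (11 - 22.2111)·v_x + (6)·v_y = 0, i.e. (-11.2111)·v_x + (6)·v_y = 0,
  so v ∝ (b, λ_1 - a) = (6, 11.2111) = u.
  ||u|| = √((6)² + (11.2111)²) = √(161.6888) ≈ 12.7157,
  v_1 = u/||u|| ≈ (0.4719, 0.8817) (||v_1|| = 1).

λ_1 = 22.2111,  λ_2 = 7.7889;  v_1 ≈ (0.4719, 0.8817)


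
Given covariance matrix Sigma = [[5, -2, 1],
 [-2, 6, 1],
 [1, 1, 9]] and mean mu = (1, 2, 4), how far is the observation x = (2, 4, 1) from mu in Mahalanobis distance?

Step 1 — centre the observation: (x - mu) = (1, 2, -3).

Step 2 — invert Sigma (cofactor / det for 3×3, or solve directly):
  Sigma^{-1} = [[0.242, 0.0868, -0.0365],
 [0.0868, 0.2009, -0.032],
 [-0.0365, -0.032, 0.1187]].

Step 3 — form the quadratic (x - mu)^T · Sigma^{-1} · (x - mu):
  Sigma^{-1} · (x - mu) = (0.5251, 0.5845, -0.4566).
  (x - mu)^T · [Sigma^{-1} · (x - mu)] = (1)·(0.5251) + (2)·(0.5845) + (-3)·(-0.4566) = 3.0639.

Step 4 — take square root: d = √(3.0639) ≈ 1.7504.

d(x, mu) = √(3.0639) ≈ 1.7504


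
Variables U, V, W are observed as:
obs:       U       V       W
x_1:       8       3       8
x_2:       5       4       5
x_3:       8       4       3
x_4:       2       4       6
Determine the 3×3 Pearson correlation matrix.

Step 1 — column means:
  mean(U) = (8 + 5 + 8 + 2) / 4 = 23/4 = 5.75
  mean(V) = (3 + 4 + 4 + 4) / 4 = 15/4 = 3.75
  mean(W) = (8 + 5 + 3 + 6) / 4 = 22/4 = 5.5

Step 2 — sample variances and covariances s[i,j] = (1/(n-1)) · Σ_k (x_{k,i} - mean_i) · (x_{k,j} - mean_j), with n-1 = 3:
  s[U,U] = ((2.25)·(2.25) + (-0.75)·(-0.75) + (2.25)·(2.25) + (-3.75)·(-3.75)) / 3 = 24.75/3 = 8.25
  s[U,V] = ((2.25)·(-0.75) + (-0.75)·(0.25) + (2.25)·(0.25) + (-3.75)·(0.25)) / 3 = -2.25/3 = -0.75
  s[U,W] = ((2.25)·(2.5) + (-0.75)·(-0.5) + (2.25)·(-2.5) + (-3.75)·(0.5)) / 3 = -1.5/3 = -0.5
  s[V,V] = ((-0.75)·(-0.75) + (0.25)·(0.25) + (0.25)·(0.25) + (0.25)·(0.25)) / 3 = 0.75/3 = 0.25
  s[V,W] = ((-0.75)·(2.5) + (0.25)·(-0.5) + (0.25)·(-2.5) + (0.25)·(0.5)) / 3 = -2.5/3 = -0.8333
  s[W,W] = ((2.5)·(2.5) + (-0.5)·(-0.5) + (-2.5)·(-2.5) + (0.5)·(0.5)) / 3 = 13/3 = 4.3333
  Sample standard deviations s_i = √(s[i,i]):
  s(U) = √(8.25) = 2.8723
  s(V) = √(0.25) = 0.5
  s(W) = √(4.3333) = 2.0817

Step 3 — r_{ij} = s_{ij} / (s_i · s_j):
  r[U,U] = 1 (diagonal).
  r[U,V] = -0.75 / (2.8723 · 0.5) = -0.75 / 1.4361 = -0.5222
  r[U,W] = -0.5 / (2.8723 · 2.0817) = -0.5 / 5.9791 = -0.0836
  r[V,V] = 1 (diagonal).
  r[V,W] = -0.8333 / (0.5 · 2.0817) = -0.8333 / 1.0408 = -0.8006
  r[W,W] = 1 (diagonal).

R is symmetric with unit diagonal. Assembling:

R = [[1, -0.5222, -0.0836],
 [-0.5222, 1, -0.8006],
 [-0.0836, -0.8006, 1]]


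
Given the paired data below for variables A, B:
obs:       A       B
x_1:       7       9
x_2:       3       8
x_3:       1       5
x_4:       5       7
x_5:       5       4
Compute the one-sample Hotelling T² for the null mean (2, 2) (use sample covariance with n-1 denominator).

Step 1 — sample mean vector:
  mean(A) = (7 + 3 + 1 + 5 + 5) / 5 = 21/5 = 4.2
  mean(B) = (9 + 8 + 5 + 7 + 4) / 5 = 33/5 = 6.6
  x̄ = (4.2, 6.6),  deviation x̄ - mu_0 = (4.2, 6.6) - (2, 2) = (2.2, 4.6).

Step 2 — sample covariance matrix, S[i,j] = (1/(n-1)) · Σ_k (x_{k,i} - mean_i) · (x_{k,j} - mean_j), divisor n-1 = 4:
  S[A,A] = ((2.8)·(2.8) + (-1.2)·(-1.2) + (-3.2)·(-3.2) + (0.8)·(0.8) + (0.8)·(0.8)) / 4 = 20.8/4 = 5.2
  S[A,B] = ((2.8)·(2.4) + (-1.2)·(1.4) + (-3.2)·(-1.6) + (0.8)·(0.4) + (0.8)·(-2.6)) / 4 = 8.4/4 = 2.1
  S[B,B] = ((2.4)·(2.4) + (1.4)·(1.4) + (-1.6)·(-1.6) + (0.4)·(0.4) + (-2.6)·(-2.6)) / 4 = 17.2/4 = 4.3
  S = [[5.2, 2.1],
 [2.1, 4.3]].

Step 3 — invert S. det(S) = 5.2·4.3 - (2.1)² = 17.95.
  S^{-1} = (1/det) · [[d, -b], [-b, a]] = [[0.2396, -0.117],
 [-0.117, 0.2897]].

Step 4 — quadratic form (x̄ - mu_0)^T · S^{-1} · (x̄ - mu_0):
  S^{-1} · (x̄ - mu_0) = (-0.0111, 1.0752),
  (x̄ - mu_0)^T · [...] = (2.2)·(-0.0111) + (4.6)·(1.0752) = 4.9214.

Step 5 — scale by n: T² = 5 · 4.9214 = 24.6072.

T² ≈ 24.6072


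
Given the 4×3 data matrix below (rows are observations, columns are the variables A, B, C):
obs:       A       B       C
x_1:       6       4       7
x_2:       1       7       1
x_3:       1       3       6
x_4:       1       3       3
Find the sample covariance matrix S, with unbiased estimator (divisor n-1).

Step 1 — column means:
  mean(A) = (6 + 1 + 1 + 1) / 4 = 9/4 = 2.25
  mean(B) = (4 + 7 + 3 + 3) / 4 = 17/4 = 4.25
  mean(C) = (7 + 1 + 6 + 3) / 4 = 17/4 = 4.25

Step 2 — sample covariance S[i,j] = (1/(n-1)) · Σ_k (x_{k,i} - mean_i) · (x_{k,j} - mean_j), with n-1 = 3.
  S[A,A] = ((3.75)·(3.75) + (-1.25)·(-1.25) + (-1.25)·(-1.25) + (-1.25)·(-1.25)) / 3 = 18.75/3 = 6.25
  S[A,B] = ((3.75)·(-0.25) + (-1.25)·(2.75) + (-1.25)·(-1.25) + (-1.25)·(-1.25)) / 3 = -1.25/3 = -0.4167
  S[A,C] = ((3.75)·(2.75) + (-1.25)·(-3.25) + (-1.25)·(1.75) + (-1.25)·(-1.25)) / 3 = 13.75/3 = 4.5833
  S[B,B] = ((-0.25)·(-0.25) + (2.75)·(2.75) + (-1.25)·(-1.25) + (-1.25)·(-1.25)) / 3 = 10.75/3 = 3.5833
  S[B,C] = ((-0.25)·(2.75) + (2.75)·(-3.25) + (-1.25)·(1.75) + (-1.25)·(-1.25)) / 3 = -10.25/3 = -3.4167
  S[C,C] = ((2.75)·(2.75) + (-3.25)·(-3.25) + (1.75)·(1.75) + (-1.25)·(-1.25)) / 3 = 22.75/3 = 7.5833

S is symmetric (S[j,i] = S[i,j]). Assembling:

S = [[6.25, -0.4167, 4.5833],
 [-0.4167, 3.5833, -3.4167],
 [4.5833, -3.4167, 7.5833]]


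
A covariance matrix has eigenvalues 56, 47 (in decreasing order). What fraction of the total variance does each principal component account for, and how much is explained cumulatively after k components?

Step 1 — total variance = trace(Sigma) = Σ λ_i = 56 + 47 = 103.

Step 2 — fraction explained by component i = λ_i / Σ λ:
  PC1: 56/103 = 0.5437
  PC2: 47/103 = 0.4563

Step 3 — cumulative fraction after k components = (λ_1 + ... + λ_k) / Σ λ:
  k = 1: 56/103 = 0.5437
  k = 2: (56 + 47)/103 = 103/103 = 1

Summary (fraction, with percent):

explained: PC1 0.5437 (54.37%), PC2 0.4563 (45.63%);  cumulative: 0.5437, 1


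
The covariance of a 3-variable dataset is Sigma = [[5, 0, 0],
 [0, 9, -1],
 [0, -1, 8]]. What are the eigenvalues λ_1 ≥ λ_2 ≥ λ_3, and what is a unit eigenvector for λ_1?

Step 1 — characteristic polynomial p(λ) = det(λI - Sigma) = λ³ - tr·λ² + c_1·λ - det, where tr = trace, c_1 = sum of the principal 2×2 minors, det = det(Sigma):
  tr = 5 + 9 + 8 = 22,
  c_1 = (5·9 - (0)²) + (5·8 - (0)²) + (9·8 - (-1)²) = 45 + 40 + 71 = 156,
  det = 5·(9·8 - (-1)²) - (0)·((0)·8 - (-1)·(0)) + (0)·((0)·(-1) - 9·(0)) = 5·(71) - (0)·(0) + (0)·(0) = 355.
  So p(λ) = λ³ - 22λ² + 156λ - 355.
Step 2 — look for an integer root (rational root theorem: any rational root is an integer divisor of 355). Testing λ = 5:
  p(5) = 125 - 550 + 780 - 355 = 0  ✓
  Dividing out (λ - 5): p(λ) = (λ - 5)(λ² - 17λ + 71).
Step 3 — remaining eigenvalues from the quadratic λ² - 17λ + 71 = 0:
  Δ = 17² - 4·71 = 289 - 284 = 5,  λ = (17 ± √5)/2 = (17 ± 2.2361)/2 ≈ 9.618 or 7.382.
  Sorted: λ_1 = 9.618,  λ_2 = 7.382,  λ_3 = 5  (check: sum = 22 = tr ✓).

Step 4 — unit eigenvector for λ_1 ≈ 9.618: v spans the null space of (Sigma - λ_1 I), whose rows are
  r_1 = (-4.618, 0, 0),  r_2 = (0, -0.618, -1),  r_3 = (0, -1, -1.618).
  v is orthogonal to every row, so take v ∝ r_1 × r_2 = ((0)·(-1) - (0)·(-0.618), (0)·(0) - (-4.618)·(-1), (-4.618)·(-0.618) - (0)·(0)) ≈ (0, -4.618, 2.8541).
  Rescale (multiply by -1 so the first nonzero entry is positive): u = (0, 4.618, -2.8541).
  ||u|| = √((0)² + (4.618)² + (-2.8541)²) = √(29.4721) ≈ 5.4288,  v_1 = u/||u|| ≈ (0, 0.8507, -0.5257) (||v_1|| = 1).

λ_1 = 9.618,  λ_2 = 7.382,  λ_3 = 5;  v_1 ≈ (0, 0.8507, -0.5257)


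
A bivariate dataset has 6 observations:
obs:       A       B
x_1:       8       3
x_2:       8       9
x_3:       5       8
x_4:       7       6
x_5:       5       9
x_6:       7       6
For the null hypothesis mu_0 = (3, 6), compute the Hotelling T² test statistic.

Step 1 — sample mean vector:
  mean(A) = (8 + 8 + 5 + 7 + 5 + 7) / 6 = 40/6 = 6.6667
  mean(B) = (3 + 9 + 8 + 6 + 9 + 6) / 6 = 41/6 = 6.8333
  x̄ = (6.6667, 6.8333),  deviation x̄ - mu_0 = (6.6667, 6.8333) - (3, 6) = (3.6667, 0.8333).

Step 2 — sample covariance matrix, S[i,j] = (1/(n-1)) · Σ_k (x_{k,i} - mean_i) · (x_{k,j} - mean_j), divisor n-1 = 5:
  S[A,A] = ((1.3333)·(1.3333) + (1.3333)·(1.3333) + (-1.6667)·(-1.6667) + (0.3333)·(0.3333) + (-1.6667)·(-1.6667) + (0.3333)·(0.3333)) / 5 = 9.3333/5 = 1.8667
  S[A,B] = ((1.3333)·(-3.8333) + (1.3333)·(2.1667) + (-1.6667)·(1.1667) + (0.3333)·(-0.8333) + (-1.6667)·(2.1667) + (0.3333)·(-0.8333)) / 5 = -8.3333/5 = -1.6667
  S[B,B] = ((-3.8333)·(-3.8333) + (2.1667)·(2.1667) + (1.1667)·(1.1667) + (-0.8333)·(-0.8333) + (2.1667)·(2.1667) + (-0.8333)·(-0.8333)) / 5 = 26.8333/5 = 5.3667
  S = [[1.8667, -1.6667],
 [-1.6667, 5.3667]].

Step 3 — invert S. det(S) = 1.8667·5.3667 - (-1.6667)² = 7.24.
  S^{-1} = (1/det) · [[d, -b], [-b, a]] = [[0.7413, 0.2302],
 [0.2302, 0.2578]].

Step 4 — quadratic form (x̄ - mu_0)^T · S^{-1} · (x̄ - mu_0):
  S^{-1} · (x̄ - mu_0) = (2.9098, 1.0589),
  (x̄ - mu_0)^T · [...] = (3.6667)·(2.9098) + (0.8333)·(1.0589) = 11.5516.

Step 5 — scale by n: T² = 6 · 11.5516 = 69.3094.

T² ≈ 69.3094


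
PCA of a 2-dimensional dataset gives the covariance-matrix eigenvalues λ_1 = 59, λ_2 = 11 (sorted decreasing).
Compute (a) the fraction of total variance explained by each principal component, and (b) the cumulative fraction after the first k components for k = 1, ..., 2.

Step 1 — total variance = trace(Sigma) = Σ λ_i = 59 + 11 = 70.

Step 2 — fraction explained by component i = λ_i / Σ λ:
  PC1: 59/70 = 0.8429
  PC2: 11/70 = 0.1571

Step 3 — cumulative fraction after k components = (λ_1 + ... + λ_k) / Σ λ:
  k = 1: 59/70 = 0.8429
  k = 2: (59 + 11)/70 = 70/70 = 1

Summary (fraction, with percent):

explained: PC1 0.8429 (84.29%), PC2 0.1571 (15.71%);  cumulative: 0.8429, 1


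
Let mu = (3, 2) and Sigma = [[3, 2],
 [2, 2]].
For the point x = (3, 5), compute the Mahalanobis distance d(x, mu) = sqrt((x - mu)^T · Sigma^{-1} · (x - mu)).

Step 1 — centre the observation: (x - mu) = (0, 3).

Step 2 — invert Sigma. det(Sigma) = 3·2 - (2)² = 2.
  Sigma^{-1} = (1/det) · [[d, -b], [-b, a]] = [[1, -1],
 [-1, 1.5]].

Step 3 — form the quadratic (x - mu)^T · Sigma^{-1} · (x - mu):
  Sigma^{-1} · (x - mu) = (-3, 4.5).
  (x - mu)^T · [Sigma^{-1} · (x - mu)] = (0)·(-3) + (3)·(4.5) = 13.5.

Step 4 — take square root: d = √(13.5) ≈ 3.6742.

d(x, mu) = √(13.5) ≈ 3.6742


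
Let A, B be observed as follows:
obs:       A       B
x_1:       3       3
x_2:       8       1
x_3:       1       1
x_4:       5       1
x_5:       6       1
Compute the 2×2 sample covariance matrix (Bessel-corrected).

Step 1 — column means:
  mean(A) = (3 + 8 + 1 + 5 + 6) / 5 = 23/5 = 4.6
  mean(B) = (3 + 1 + 1 + 1 + 1) / 5 = 7/5 = 1.4

Step 2 — sample covariance S[i,j] = (1/(n-1)) · Σ_k (x_{k,i} - mean_i) · (x_{k,j} - mean_j), with n-1 = 4.
  S[A,A] = ((-1.6)·(-1.6) + (3.4)·(3.4) + (-3.6)·(-3.6) + (0.4)·(0.4) + (1.4)·(1.4)) / 4 = 29.2/4 = 7.3
  S[A,B] = ((-1.6)·(1.6) + (3.4)·(-0.4) + (-3.6)·(-0.4) + (0.4)·(-0.4) + (1.4)·(-0.4)) / 4 = -3.2/4 = -0.8
  S[B,B] = ((1.6)·(1.6) + (-0.4)·(-0.4) + (-0.4)·(-0.4) + (-0.4)·(-0.4) + (-0.4)·(-0.4)) / 4 = 3.2/4 = 0.8

S is symmetric (S[j,i] = S[i,j]). Assembling:

S = [[7.3, -0.8],
 [-0.8, 0.8]]


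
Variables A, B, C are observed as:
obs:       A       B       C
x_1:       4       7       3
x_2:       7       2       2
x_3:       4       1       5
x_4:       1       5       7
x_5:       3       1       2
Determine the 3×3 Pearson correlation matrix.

Step 1 — column means:
  mean(A) = (4 + 7 + 4 + 1 + 3) / 5 = 19/5 = 3.8
  mean(B) = (7 + 2 + 1 + 5 + 1) / 5 = 16/5 = 3.2
  mean(C) = (3 + 2 + 5 + 7 + 2) / 5 = 19/5 = 3.8

Step 2 — sample variances and covariances s[i,j] = (1/(n-1)) · Σ_k (x_{k,i} - mean_i) · (x_{k,j} - mean_j), with n-1 = 4:
  s[A,A] = ((0.2)·(0.2) + (3.2)·(3.2) + (0.2)·(0.2) + (-2.8)·(-2.8) + (-0.8)·(-0.8)) / 4 = 18.8/4 = 4.7
  s[A,B] = ((0.2)·(3.8) + (3.2)·(-1.2) + (0.2)·(-2.2) + (-2.8)·(1.8) + (-0.8)·(-2.2)) / 4 = -6.8/4 = -1.7
  s[A,C] = ((0.2)·(-0.8) + (3.2)·(-1.8) + (0.2)·(1.2) + (-2.8)·(3.2) + (-0.8)·(-1.8)) / 4 = -13.2/4 = -3.3
  s[B,B] = ((3.8)·(3.8) + (-1.2)·(-1.2) + (-2.2)·(-2.2) + (1.8)·(1.8) + (-2.2)·(-2.2)) / 4 = 28.8/4 = 7.2
  s[B,C] = ((3.8)·(-0.8) + (-1.2)·(-1.8) + (-2.2)·(1.2) + (1.8)·(3.2) + (-2.2)·(-1.8)) / 4 = 6.2/4 = 1.55
  s[C,C] = ((-0.8)·(-0.8) + (-1.8)·(-1.8) + (1.2)·(1.2) + (3.2)·(3.2) + (-1.8)·(-1.8)) / 4 = 18.8/4 = 4.7
  Sample standard deviations s_i = √(s[i,i]):
  s(A) = √(4.7) = 2.1679
  s(B) = √(7.2) = 2.6833
  s(C) = √(4.7) = 2.1679

Step 3 — r_{ij} = s_{ij} / (s_i · s_j):
  r[A,A] = 1 (diagonal).
  r[A,B] = -1.7 / (2.1679 · 2.6833) = -1.7 / 5.8172 = -0.2922
  r[A,C] = -3.3 / (2.1679 · 2.1679) = -3.3 / 4.7 = -0.7021
  r[B,B] = 1 (diagonal).
  r[B,C] = 1.55 / (2.6833 · 2.1679) = 1.55 / 5.8172 = 0.2665
  r[C,C] = 1 (diagonal).

R is symmetric with unit diagonal. Assembling:

R = [[1, -0.2922, -0.7021],
 [-0.2922, 1, 0.2665],
 [-0.7021, 0.2665, 1]]


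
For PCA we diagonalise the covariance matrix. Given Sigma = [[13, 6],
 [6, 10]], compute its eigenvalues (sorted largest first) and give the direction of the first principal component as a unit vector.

Step 1 — characteristic polynomial of 2×2 Sigma:
  det(Sigma - λI) = λ² - trace · λ + det = 0.
  trace = 13 + 10 = 23, det = 13·10 - (6)² = 94.
Step 2 — discriminant:
  Δ = trace² - 4·det = 529 - 376 = 153.
Step 3 — eigenvalues:
  λ = (trace ± √Δ)/2 = (23 ± 12.3693)/2,
  λ_1 = 17.6847,  λ_2 = 5.3153.

Step 4 — unit eigenvector for λ_1: solve (Sigma - λ_1 I)v = 0. First row:
  (13 - 17.6847)·v_x + (6)·v_y = 0, i.e. (-4.6847)·v_x + (6)·v_y = 0,
  so v ∝ (b, λ_1 - a) = (6, 4.6847) = u.
  ||u|| = √((6)² + (4.6847)²) = √(57.946) ≈ 7.6122,
  v_1 = u/||u|| ≈ (0.7882, 0.6154) (||v_1|| = 1).

λ_1 = 17.6847,  λ_2 = 5.3153;  v_1 ≈ (0.7882, 0.6154)


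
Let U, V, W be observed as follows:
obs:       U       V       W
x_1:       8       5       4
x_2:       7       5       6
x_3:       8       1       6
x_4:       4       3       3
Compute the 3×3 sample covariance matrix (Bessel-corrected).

Step 1 — column means:
  mean(U) = (8 + 7 + 8 + 4) / 4 = 27/4 = 6.75
  mean(V) = (5 + 5 + 1 + 3) / 4 = 14/4 = 3.5
  mean(W) = (4 + 6 + 6 + 3) / 4 = 19/4 = 4.75

Step 2 — sample covariance S[i,j] = (1/(n-1)) · Σ_k (x_{k,i} - mean_i) · (x_{k,j} - mean_j), with n-1 = 3.
  S[U,U] = ((1.25)·(1.25) + (0.25)·(0.25) + (1.25)·(1.25) + (-2.75)·(-2.75)) / 3 = 10.75/3 = 3.5833
  S[U,V] = ((1.25)·(1.5) + (0.25)·(1.5) + (1.25)·(-2.5) + (-2.75)·(-0.5)) / 3 = 0.5/3 = 0.1667
  S[U,W] = ((1.25)·(-0.75) + (0.25)·(1.25) + (1.25)·(1.25) + (-2.75)·(-1.75)) / 3 = 5.75/3 = 1.9167
  S[V,V] = ((1.5)·(1.5) + (1.5)·(1.5) + (-2.5)·(-2.5) + (-0.5)·(-0.5)) / 3 = 11/3 = 3.6667
  S[V,W] = ((1.5)·(-0.75) + (1.5)·(1.25) + (-2.5)·(1.25) + (-0.5)·(-1.75)) / 3 = -1.5/3 = -0.5
  S[W,W] = ((-0.75)·(-0.75) + (1.25)·(1.25) + (1.25)·(1.25) + (-1.75)·(-1.75)) / 3 = 6.75/3 = 2.25

S is symmetric (S[j,i] = S[i,j]). Assembling:

S = [[3.5833, 0.1667, 1.9167],
 [0.1667, 3.6667, -0.5],
 [1.9167, -0.5, 2.25]]


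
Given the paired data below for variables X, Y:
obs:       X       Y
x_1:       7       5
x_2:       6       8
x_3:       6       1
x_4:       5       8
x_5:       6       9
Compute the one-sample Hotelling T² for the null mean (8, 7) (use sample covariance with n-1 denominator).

Step 1 — sample mean vector:
  mean(X) = (7 + 6 + 6 + 5 + 6) / 5 = 30/5 = 6
  mean(Y) = (5 + 8 + 1 + 8 + 9) / 5 = 31/5 = 6.2
  x̄ = (6, 6.2),  deviation x̄ - mu_0 = (6, 6.2) - (8, 7) = (-2, -0.8).

Step 2 — sample covariance matrix, S[i,j] = (1/(n-1)) · Σ_k (x_{k,i} - mean_i) · (x_{k,j} - mean_j), divisor n-1 = 4:
  S[X,X] = ((1)·(1) + (0)·(0) + (0)·(0) + (-1)·(-1) + (0)·(0)) / 4 = 2/4 = 0.5
  S[X,Y] = ((1)·(-1.2) + (0)·(1.8) + (0)·(-5.2) + (-1)·(1.8) + (0)·(2.8)) / 4 = -3/4 = -0.75
  S[Y,Y] = ((-1.2)·(-1.2) + (1.8)·(1.8) + (-5.2)·(-5.2) + (1.8)·(1.8) + (2.8)·(2.8)) / 4 = 42.8/4 = 10.7
  S = [[0.5, -0.75],
 [-0.75, 10.7]].

Step 3 — invert S. det(S) = 0.5·10.7 - (-0.75)² = 4.7875.
  S^{-1} = (1/det) · [[d, -b], [-b, a]] = [[2.235, 0.1567],
 [0.1567, 0.1044]].

Step 4 — quadratic form (x̄ - mu_0)^T · S^{-1} · (x̄ - mu_0):
  S^{-1} · (x̄ - mu_0) = (-4.5953, -0.3969),
  (x̄ - mu_0)^T · [...] = (-2)·(-4.5953) + (-0.8)·(-0.3969) = 9.5081.

Step 5 — scale by n: T² = 5 · 9.5081 = 47.5405.

T² ≈ 47.5405


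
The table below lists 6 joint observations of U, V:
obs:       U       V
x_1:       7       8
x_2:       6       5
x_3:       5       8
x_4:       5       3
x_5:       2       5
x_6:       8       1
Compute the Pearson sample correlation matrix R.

Step 1 — column means:
  mean(U) = (7 + 6 + 5 + 5 + 2 + 8) / 6 = 33/6 = 5.5
  mean(V) = (8 + 5 + 8 + 3 + 5 + 1) / 6 = 30/6 = 5

Step 2 — sample variances and covariances s[i,j] = (1/(n-1)) · Σ_k (x_{k,i} - mean_i) · (x_{k,j} - mean_j), with n-1 = 5:
  s[U,U] = ((1.5)·(1.5) + (0.5)·(0.5) + (-0.5)·(-0.5) + (-0.5)·(-0.5) + (-3.5)·(-3.5) + (2.5)·(2.5)) / 5 = 21.5/5 = 4.3
  s[U,V] = ((1.5)·(3) + (0.5)·(0) + (-0.5)·(3) + (-0.5)·(-2) + (-3.5)·(0) + (2.5)·(-4)) / 5 = -6/5 = -1.2
  s[V,V] = ((3)·(3) + (0)·(0) + (3)·(3) + (-2)·(-2) + (0)·(0) + (-4)·(-4)) / 5 = 38/5 = 7.6
  Sample standard deviations s_i = √(s[i,i]):
  s(U) = √(4.3) = 2.0736
  s(V) = √(7.6) = 2.7568

Step 3 — r_{ij} = s_{ij} / (s_i · s_j):
  r[U,U] = 1 (diagonal).
  r[U,V] = -1.2 / (2.0736 · 2.7568) = -1.2 / 5.7166 = -0.2099
  r[V,V] = 1 (diagonal).

R is symmetric with unit diagonal. Assembling:

R = [[1, -0.2099],
 [-0.2099, 1]]


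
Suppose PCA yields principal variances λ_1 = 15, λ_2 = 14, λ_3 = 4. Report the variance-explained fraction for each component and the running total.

Step 1 — total variance = trace(Sigma) = Σ λ_i = 15 + 14 + 4 = 33.

Step 2 — fraction explained by component i = λ_i / Σ λ:
  PC1: 15/33 = 0.4545
  PC2: 14/33 = 0.4242
  PC3: 4/33 = 0.1212

Step 3 — cumulative fraction after k components = (λ_1 + ... + λ_k) / Σ λ:
  k = 1: 15/33 = 0.4545
  k = 2: (15 + 14)/33 = 29/33 = 0.8788
  k = 3: (15 + 14 + 4)/33 = 33/33 = 1

Summary (fraction, with percent):

explained: PC1 0.4545 (45.45%), PC2 0.4242 (42.42%), PC3 0.1212 (12.12%);  cumulative: 0.4545, 0.8788, 1


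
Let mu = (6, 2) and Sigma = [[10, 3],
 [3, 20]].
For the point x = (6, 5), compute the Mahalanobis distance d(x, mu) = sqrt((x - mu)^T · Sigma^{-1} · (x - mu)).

Step 1 — centre the observation: (x - mu) = (0, 3).

Step 2 — invert Sigma. det(Sigma) = 10·20 - (3)² = 191.
  Sigma^{-1} = (1/det) · [[d, -b], [-b, a]] = [[0.1047, -0.0157],
 [-0.0157, 0.0524]].

Step 3 — form the quadratic (x - mu)^T · Sigma^{-1} · (x - mu):
  Sigma^{-1} · (x - mu) = (-0.0471, 0.1571).
  (x - mu)^T · [Sigma^{-1} · (x - mu)] = (0)·(-0.0471) + (3)·(0.1571) = 0.4712.

Step 4 — take square root: d = √(0.4712) ≈ 0.6864.

d(x, mu) = √(0.4712) ≈ 0.6864


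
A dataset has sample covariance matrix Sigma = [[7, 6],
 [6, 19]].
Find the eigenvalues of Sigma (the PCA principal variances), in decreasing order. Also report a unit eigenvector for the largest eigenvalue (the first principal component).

Step 1 — characteristic polynomial of 2×2 Sigma:
  det(Sigma - λI) = λ² - trace · λ + det = 0.
  trace = 7 + 19 = 26, det = 7·19 - (6)² = 97.
Step 2 — discriminant:
  Δ = trace² - 4·det = 676 - 388 = 288.
Step 3 — eigenvalues:
  λ = (trace ± √Δ)/2 = (26 ± 16.9706)/2,
  λ_1 = 21.4853,  λ_2 = 4.5147.

Step 4 — unit eigenvector for λ_1: solve (Sigma - λ_1 I)v = 0. First row:
  (7 - 21.4853)·v_x + (6)·v_y = 0, i.e. (-14.4853)·v_x + (6)·v_y = 0,
  so v ∝ (b, λ_1 - a) = (6, 14.4853) = u.
  ||u|| = √((6)² + (14.4853)²) = √(245.8234) ≈ 15.6788,
  v_1 = u/||u|| ≈ (0.3827, 0.9239) (||v_1|| = 1).

λ_1 = 21.4853,  λ_2 = 4.5147;  v_1 ≈ (0.3827, 0.9239)


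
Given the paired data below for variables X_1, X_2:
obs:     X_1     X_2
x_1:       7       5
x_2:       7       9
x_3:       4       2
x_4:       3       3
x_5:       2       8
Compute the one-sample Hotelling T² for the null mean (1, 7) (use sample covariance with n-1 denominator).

Step 1 — sample mean vector:
  mean(X_1) = (7 + 7 + 4 + 3 + 2) / 5 = 23/5 = 4.6
  mean(X_2) = (5 + 9 + 2 + 3 + 8) / 5 = 27/5 = 5.4
  x̄ = (4.6, 5.4),  deviation x̄ - mu_0 = (4.6, 5.4) - (1, 7) = (3.6, -1.6).

Step 2 — sample covariance matrix, S[i,j] = (1/(n-1)) · Σ_k (x_{k,i} - mean_i) · (x_{k,j} - mean_j), divisor n-1 = 4:
  S[X_1,X_1] = ((2.4)·(2.4) + (2.4)·(2.4) + (-0.6)·(-0.6) + (-1.6)·(-1.6) + (-2.6)·(-2.6)) / 4 = 21.2/4 = 5.3
  S[X_1,X_2] = ((2.4)·(-0.4) + (2.4)·(3.6) + (-0.6)·(-3.4) + (-1.6)·(-2.4) + (-2.6)·(2.6)) / 4 = 6.8/4 = 1.7
  S[X_2,X_2] = ((-0.4)·(-0.4) + (3.6)·(3.6) + (-3.4)·(-3.4) + (-2.4)·(-2.4) + (2.6)·(2.6)) / 4 = 37.2/4 = 9.3
  S = [[5.3, 1.7],
 [1.7, 9.3]].

Step 3 — invert S. det(S) = 5.3·9.3 - (1.7)² = 46.4.
  S^{-1} = (1/det) · [[d, -b], [-b, a]] = [[0.2004, -0.0366],
 [-0.0366, 0.1142]].

Step 4 — quadratic form (x̄ - mu_0)^T · S^{-1} · (x̄ - mu_0):
  S^{-1} · (x̄ - mu_0) = (0.7802, -0.3147),
  (x̄ - mu_0)^T · [...] = (3.6)·(0.7802) + (-1.6)·(-0.3147) = 3.3121.

Step 5 — scale by n: T² = 5 · 3.3121 = 16.5603.

T² ≈ 16.5603


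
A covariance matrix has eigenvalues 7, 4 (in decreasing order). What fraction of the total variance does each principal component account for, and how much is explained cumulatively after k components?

Step 1 — total variance = trace(Sigma) = Σ λ_i = 7 + 4 = 11.

Step 2 — fraction explained by component i = λ_i / Σ λ:
  PC1: 7/11 = 0.6364
  PC2: 4/11 = 0.3636

Step 3 — cumulative fraction after k components = (λ_1 + ... + λ_k) / Σ λ:
  k = 1: 7/11 = 0.6364
  k = 2: (7 + 4)/11 = 11/11 = 1

Summary (fraction, with percent):

explained: PC1 0.6364 (63.64%), PC2 0.3636 (36.36%);  cumulative: 0.6364, 1


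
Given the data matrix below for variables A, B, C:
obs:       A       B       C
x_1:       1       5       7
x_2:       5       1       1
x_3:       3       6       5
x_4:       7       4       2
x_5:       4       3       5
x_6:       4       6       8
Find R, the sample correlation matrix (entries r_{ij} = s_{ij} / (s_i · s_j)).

Step 1 — column means:
  mean(A) = (1 + 5 + 3 + 7 + 4 + 4) / 6 = 24/6 = 4
  mean(B) = (5 + 1 + 6 + 4 + 3 + 6) / 6 = 25/6 = 4.1667
  mean(C) = (7 + 1 + 5 + 2 + 5 + 8) / 6 = 28/6 = 4.6667

Step 2 — sample variances and covariances s[i,j] = (1/(n-1)) · Σ_k (x_{k,i} - mean_i) · (x_{k,j} - mean_j), with n-1 = 5:
  s[A,A] = ((-3)·(-3) + (1)·(1) + (-1)·(-1) + (3)·(3) + (0)·(0) + (0)·(0)) / 5 = 20/5 = 4
  s[A,B] = ((-3)·(0.8333) + (1)·(-3.1667) + (-1)·(1.8333) + (3)·(-0.1667) + (0)·(-1.1667) + (0)·(1.8333)) / 5 = -8/5 = -1.6
  s[A,C] = ((-3)·(2.3333) + (1)·(-3.6667) + (-1)·(0.3333) + (3)·(-2.6667) + (0)·(0.3333) + (0)·(3.3333)) / 5 = -19/5 = -3.8
  s[B,B] = ((0.8333)·(0.8333) + (-3.1667)·(-3.1667) + (1.8333)·(1.8333) + (-0.1667)·(-0.1667) + (-1.1667)·(-1.1667) + (1.8333)·(1.8333)) / 5 = 18.8333/5 = 3.7667
  s[B,C] = ((0.8333)·(2.3333) + (-3.1667)·(-3.6667) + (1.8333)·(0.3333) + (-0.1667)·(-2.6667) + (-1.1667)·(0.3333) + (1.8333)·(3.3333)) / 5 = 20.3333/5 = 4.0667
  s[C,C] = ((2.3333)·(2.3333) + (-3.6667)·(-3.6667) + (0.3333)·(0.3333) + (-2.6667)·(-2.6667) + (0.3333)·(0.3333) + (3.3333)·(3.3333)) / 5 = 37.3333/5 = 7.4667
  Sample standard deviations s_i = √(s[i,i]):
  s(A) = √(4) = 2
  s(B) = √(3.7667) = 1.9408
  s(C) = √(7.4667) = 2.7325

Step 3 — r_{ij} = s_{ij} / (s_i · s_j):
  r[A,A] = 1 (diagonal).
  r[A,B] = -1.6 / (2 · 1.9408) = -1.6 / 3.8816 = -0.4122
  r[A,C] = -3.8 / (2 · 2.7325) = -3.8 / 5.465 = -0.6953
  r[B,B] = 1 (diagonal).
  r[B,C] = 4.0667 / (1.9408 · 2.7325) = 4.0667 / 5.3032 = 0.7668
  r[C,C] = 1 (diagonal).

R is symmetric with unit diagonal. Assembling:

R = [[1, -0.4122, -0.6953],
 [-0.4122, 1, 0.7668],
 [-0.6953, 0.7668, 1]]


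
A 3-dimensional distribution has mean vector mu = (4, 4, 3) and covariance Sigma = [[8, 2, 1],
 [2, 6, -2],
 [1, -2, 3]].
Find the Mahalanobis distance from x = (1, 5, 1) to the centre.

Step 1 — centre the observation: (x - mu) = (-3, 1, -2).

Step 2 — invert Sigma (cofactor / det for 3×3, or solve directly):
  Sigma^{-1} = [[0.1628, -0.093, -0.1163],
 [-0.093, 0.2674, 0.2093],
 [-0.1163, 0.2093, 0.5116]].

Step 3 — form the quadratic (x - mu)^T · Sigma^{-1} · (x - mu):
  Sigma^{-1} · (x - mu) = (-0.3488, 0.1279, -0.4651).
  (x - mu)^T · [Sigma^{-1} · (x - mu)] = (-3)·(-0.3488) + (1)·(0.1279) + (-2)·(-0.4651) = 2.1047.

Step 4 — take square root: d = √(2.1047) ≈ 1.4507.

d(x, mu) = √(2.1047) ≈ 1.4507
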